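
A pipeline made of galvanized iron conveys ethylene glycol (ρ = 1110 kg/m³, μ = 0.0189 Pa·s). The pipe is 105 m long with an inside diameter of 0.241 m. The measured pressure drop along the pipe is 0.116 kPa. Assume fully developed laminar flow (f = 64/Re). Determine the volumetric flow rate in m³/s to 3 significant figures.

For laminar flow, f = 64/Re with Re = ρVD/μ, so Darcy-Weisbach reduces to ΔP = 32μLV/D². Solving for V: V = ΔP·D²/(32μL) = 116·(0.241)²/(32·0.0189·105) = 0.1061 m/s.
Check: Re = ρVD/μ = 1110·0.1061·0.241/0.0189 = 1502 < 2300, so the laminar assumption holds.
Q = V·A = 0.1061·(π/4·0.241²) = 0.00484 m³/s = 0.00484 m³/s.

Q ≈ 0.00484 m³/s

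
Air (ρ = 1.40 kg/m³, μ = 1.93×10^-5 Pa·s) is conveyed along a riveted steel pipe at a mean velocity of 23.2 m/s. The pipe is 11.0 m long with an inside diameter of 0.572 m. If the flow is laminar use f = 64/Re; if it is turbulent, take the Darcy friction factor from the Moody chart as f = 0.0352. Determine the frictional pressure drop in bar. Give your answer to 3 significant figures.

Reynolds number Re = ρVD/μ = 1.4 · 23.2 · 0.572 / 1.93e-05 = 9.626e+05.
Re > 4000 → turbulent; use the Moody-chart value f = 0.0352.
Darcy-Weisbach: ΔP = f(L/D)(ρV²/2) = 0.0352·(11/0.572)·(1.4·23.2²/2) = 0.0352·19.23·376.8 = 255 Pa.
ΔP = 255 Pa = 0.00255 bar.

ΔP ≈ 0.00255 bar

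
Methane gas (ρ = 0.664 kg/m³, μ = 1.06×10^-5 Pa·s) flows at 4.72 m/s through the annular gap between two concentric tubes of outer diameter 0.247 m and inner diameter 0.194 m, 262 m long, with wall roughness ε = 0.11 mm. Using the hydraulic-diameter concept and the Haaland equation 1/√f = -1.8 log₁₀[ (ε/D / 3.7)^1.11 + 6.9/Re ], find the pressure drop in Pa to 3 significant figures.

ΔP ≈ 1130 Pa

Hydraulic diameter D_h = 4A/P = D_o - D_i = 0.247 - 0.194 = 0.053 m.
Re = ρVD_h/μ = 0.664·4.72·0.053/1.06e-05 = 1.567e+04.
ε/D_h = 0.00011/0.053 = 0.00208; Haaland gives 1/√f = -1.8 log₁₀[0.000246+0.00044] = 5.694, so f = 0.03084.
ΔP = f(L/D_h)(ρV²/2) = 0.03084·262/0.053·7.396 = 1128 Pa.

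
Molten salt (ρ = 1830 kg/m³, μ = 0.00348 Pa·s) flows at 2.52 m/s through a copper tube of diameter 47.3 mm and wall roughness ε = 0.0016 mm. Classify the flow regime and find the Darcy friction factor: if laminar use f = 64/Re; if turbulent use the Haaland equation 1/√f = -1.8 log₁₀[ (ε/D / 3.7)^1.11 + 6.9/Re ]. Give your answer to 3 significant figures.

f ≈ 0.0198

Re = ρVD/μ = 1830·2.52·0.0473/0.00348 = 6.268e+04.
Re > 4000 → turbulent. ε/D = 1.6e-06/0.0473 = 3.38e-05; Haaland: 1/√f = -1.8 log₁₀[2.55e-06 + 0.00011] = 7.107, so f = 0.0198.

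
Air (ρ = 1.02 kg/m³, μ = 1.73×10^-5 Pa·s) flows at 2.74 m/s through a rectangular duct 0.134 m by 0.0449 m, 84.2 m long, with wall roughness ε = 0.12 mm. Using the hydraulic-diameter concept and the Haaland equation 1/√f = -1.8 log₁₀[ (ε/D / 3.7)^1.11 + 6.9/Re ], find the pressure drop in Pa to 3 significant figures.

Hydraulic diameter D_h = 4A/P = 4·(0.134·0.0449)/(2·(0.134+0.0449)) = 0.02407/0.3578 = 0.06726 m.
Re = ρVD_h/μ = 1.02·2.74·0.06726/1.73e-05 = 1.087e+04.
ε/D_h = 0.00012/0.06726 = 0.00178; Haaland gives 1/√f = -1.8 log₁₀[0.000208+0.000635] = 5.533, so f = 0.03266.
ΔP = f(L/D_h)(ρV²/2) = 0.03266·84.2/0.06726·3.829 = 156.5 Pa.

ΔP ≈ 157 Pa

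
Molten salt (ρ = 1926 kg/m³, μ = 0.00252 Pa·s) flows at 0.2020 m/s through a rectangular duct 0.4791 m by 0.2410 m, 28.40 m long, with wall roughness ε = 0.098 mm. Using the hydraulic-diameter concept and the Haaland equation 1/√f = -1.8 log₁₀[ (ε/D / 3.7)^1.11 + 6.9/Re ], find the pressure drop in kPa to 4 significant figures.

Hydraulic diameter D_h = 4A/P = 4·(0.4791·0.241)/(2·(0.4791+0.241)) = 0.4619/1.44 = 0.3207 m.
Re = ρVD_h/μ = 1926·0.202·0.3207/0.00252 = 4.951e+04.
ε/D_h = 9.8e-05/0.3207 = 0.000306; Haaland gives 1/√f = -1.8 log₁₀[2.94e-05+0.000139] = 6.791, so f = 0.02168.
ΔP = f(L/D_h)(ρV²/2) = 0.02168·28.4/0.3207·39.29 = 75.46 Pa.
ΔP = 0.07546 kPa.

ΔP ≈ 0.07546 kPa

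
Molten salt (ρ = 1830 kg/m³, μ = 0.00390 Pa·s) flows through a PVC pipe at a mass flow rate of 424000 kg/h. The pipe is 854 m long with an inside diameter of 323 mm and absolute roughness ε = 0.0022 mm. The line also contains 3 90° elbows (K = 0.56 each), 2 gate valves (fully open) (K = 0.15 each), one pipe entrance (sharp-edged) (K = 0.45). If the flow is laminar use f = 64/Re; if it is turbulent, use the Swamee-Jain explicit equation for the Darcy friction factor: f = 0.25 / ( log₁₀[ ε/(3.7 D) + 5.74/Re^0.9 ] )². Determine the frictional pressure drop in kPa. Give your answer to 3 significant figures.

ΔP ≈ 27.2 kPa

ṁ = 424000 kg/h = 424000/3600 = 117.8 kg/s.
A = πD²/4 = π(0.323)²/4 = 0.08194 m²; mean velocity V = ṁ/(ρA) = 117.8/(1830 · 0.08194) = 0.7854 m/s.
Reynolds number Re = ρVD/μ = 1830 · 0.7854 · 0.323 / 0.0039 = 1.19e+05.
Re > 4000 → turbulent. Relative roughness ε/D = 2.2e-06/0.323 = 6.81e-06. Swamee-Jain: f = 0.25/(log₁₀[6.81e-06/3.7 + 5.74/1.19e+05^0.9])² = 0.25/(log₁₀[1.84e-06 + 0.000155])² = 0.25/(-3.804)² = 0.01728.
Total minor-loss coefficient ΣK = 3·0.56 + 2·0.15 + 1·0.45 = 2.43.
ΔP = [f·L/D + ΣK]·(ρV²/2) = [0.01728·854/0.323 + 2.43]·(1830·0.7854²/2) = [45.68 + 2.43]·564.5 = 2.716e+04 Pa.
ΔP = 2.716e+04 Pa = 27.2 kPa.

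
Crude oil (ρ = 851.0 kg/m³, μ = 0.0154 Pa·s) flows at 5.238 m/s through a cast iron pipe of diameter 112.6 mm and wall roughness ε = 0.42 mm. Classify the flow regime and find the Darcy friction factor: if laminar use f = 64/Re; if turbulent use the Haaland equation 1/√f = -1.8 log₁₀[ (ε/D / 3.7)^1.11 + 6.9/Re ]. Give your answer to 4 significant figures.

f ≈ 0.03081

Re = ρVD/μ = 851·5.238·0.1126/0.0154 = 3.259e+04.
Re > 4000 → turbulent. ε/D = 0.00042/0.1126 = 0.00373; Haaland: 1/√f = -1.8 log₁₀[0.000472 + 0.000212] = 5.697, so f = 0.03081.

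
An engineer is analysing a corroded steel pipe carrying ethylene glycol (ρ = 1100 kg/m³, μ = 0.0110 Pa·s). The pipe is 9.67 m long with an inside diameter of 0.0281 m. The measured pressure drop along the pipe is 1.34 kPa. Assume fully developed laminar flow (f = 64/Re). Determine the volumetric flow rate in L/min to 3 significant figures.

Q ≈ 11.6 L/min

For laminar flow, f = 64/Re with Re = ρVD/μ, so Darcy-Weisbach reduces to ΔP = 32μLV/D². Solving for V: V = ΔP·D²/(32μL) = 1340·(0.0281)²/(32·0.011·9.67) = 0.3108 m/s.
Check: Re = ρVD/μ = 1100·0.3108·0.0281/0.011 = 873.5 < 2300, so the laminar assumption holds.
Q = V·A = 0.3108·(π/4·0.0281²) = 0.0001928 m³/s = 11.6 L/min.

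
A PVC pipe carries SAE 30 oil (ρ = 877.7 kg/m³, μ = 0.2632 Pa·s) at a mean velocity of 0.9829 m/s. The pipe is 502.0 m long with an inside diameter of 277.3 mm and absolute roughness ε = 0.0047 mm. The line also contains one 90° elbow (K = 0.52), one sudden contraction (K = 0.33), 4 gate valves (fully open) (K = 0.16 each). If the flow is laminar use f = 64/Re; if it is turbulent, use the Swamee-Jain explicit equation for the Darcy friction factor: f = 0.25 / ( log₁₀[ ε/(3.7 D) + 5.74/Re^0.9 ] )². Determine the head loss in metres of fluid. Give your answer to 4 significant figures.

h_f ≈ 6.350 m

Reynolds number Re = ρVD/μ = 877.7 · 0.9829 · 0.2773 / 0.263 = 908.9.
Re < 2300 → laminar flow, so f = 64/Re = 64/908.9 = 0.07041 (the turbulent correlation is not needed).
Total minor-loss coefficient ΣK = 1·0.52 + 1·0.33 + 4·0.16 = 1.49.
ΔP = [f·L/D + ΣK]·(ρV²/2) = [0.07041·502/0.2773 + 1.49]·(877.7·0.9829²/2) = [127.5 + 1.49]·424 = 5.468e+04 Pa.
Head loss h_f = ΔP/(ρg) = 5.468e+04/(877.7·9.81) = 6.350 m.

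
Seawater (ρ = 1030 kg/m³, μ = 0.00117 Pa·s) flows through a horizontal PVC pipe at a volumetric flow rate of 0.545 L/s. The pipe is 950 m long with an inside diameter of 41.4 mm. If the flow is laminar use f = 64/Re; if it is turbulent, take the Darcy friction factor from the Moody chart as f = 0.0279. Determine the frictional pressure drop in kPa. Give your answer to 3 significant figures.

ΔP ≈ 54.0 kPa

Q = 0.545 L/s = 0.545/1000 = 0.000545 m³/s.
Cross-sectional area A = πD²/4 = π(0.0414)²/4 = 0.001346 m²; mean velocity V = Q/A = 0.000545/0.001346 = 0.4049 m/s.
Reynolds number Re = ρVD/μ = 1030 · 0.4049 · 0.0414 / 0.00117 = 1.476e+04.
Re > 4000 → turbulent; use the Moody-chart value f = 0.0279.
Darcy-Weisbach: ΔP = f(L/D)(ρV²/2) = 0.0279·(950/0.0414)·(1030·0.4049²/2) = 0.0279·2.295e+04·84.41 = 5.404e+04 Pa.
ΔP = 5.404e+04 Pa = 54.0 kPa.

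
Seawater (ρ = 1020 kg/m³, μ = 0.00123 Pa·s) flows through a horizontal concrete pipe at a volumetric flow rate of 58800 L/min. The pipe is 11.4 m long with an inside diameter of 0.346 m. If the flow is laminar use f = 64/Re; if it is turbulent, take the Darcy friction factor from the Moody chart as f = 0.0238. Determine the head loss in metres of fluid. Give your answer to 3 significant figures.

Q = 58800 L/min = 58800/60000 = 0.98 m³/s.
Cross-sectional area A = πD²/4 = π(0.346)²/4 = 0.09402 m²; mean velocity V = Q/A = 0.98/0.09402 = 10.42 m/s.
Reynolds number Re = ρVD/μ = 1020 · 10.42 · 0.346 / 0.00123 = 2.991e+06.
Re > 4000 → turbulent; use the Moody-chart value f = 0.0238.
Darcy-Weisbach: ΔP = f(L/D)(ρV²/2) = 0.0238·(11.4/0.346)·(1020·10.42²/2) = 0.0238·32.95·5.54e+04 = 4.345e+04 Pa.
Head loss h_f = ΔP/(ρg) = 4.345e+04/(1020·9.81) = 4.34 m.

h_f ≈ 4.34 m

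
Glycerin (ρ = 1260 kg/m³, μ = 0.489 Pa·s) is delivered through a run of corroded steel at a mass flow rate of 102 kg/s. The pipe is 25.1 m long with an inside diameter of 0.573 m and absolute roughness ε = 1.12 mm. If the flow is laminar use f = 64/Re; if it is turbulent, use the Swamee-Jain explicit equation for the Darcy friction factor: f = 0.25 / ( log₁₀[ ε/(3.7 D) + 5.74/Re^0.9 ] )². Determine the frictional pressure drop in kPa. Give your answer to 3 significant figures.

A = πD²/4 = π(0.573)²/4 = 0.2579 m²; mean velocity V = ṁ/(ρA) = 102/(1260 · 0.2579) = 0.3139 m/s.
Reynolds number Re = ρVD/μ = 1260 · 0.3139 · 0.573 / 0.489 = 463.5.
Re < 2300 → laminar flow, so f = 64/Re = 64/463.5 = 0.1381 (the turbulent correlation is not needed).
Darcy-Weisbach: ΔP = f(L/D)(ρV²/2) = 0.1381·(25.1/0.573)·(1260·0.3139²/2) = 0.1381·43.8·62.09 = 375.5 Pa.
ΔP = 375.5 Pa = 0.376 kPa.

ΔP ≈ 0.376 kPa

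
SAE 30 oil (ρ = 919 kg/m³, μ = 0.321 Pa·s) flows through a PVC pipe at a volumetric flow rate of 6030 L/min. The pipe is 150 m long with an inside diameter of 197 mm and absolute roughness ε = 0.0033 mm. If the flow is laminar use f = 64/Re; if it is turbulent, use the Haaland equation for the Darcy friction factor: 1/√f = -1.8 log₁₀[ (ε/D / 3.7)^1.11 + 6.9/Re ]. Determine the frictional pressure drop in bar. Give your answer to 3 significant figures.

ΔP ≈ 1.31 bar

Q = 6030 L/min = 6030/60000 = 0.1005 m³/s.
Cross-sectional area A = πD²/4 = π(0.197)²/4 = 0.03048 m²; mean velocity V = Q/A = 0.1005/0.03048 = 3.297 m/s.
Reynolds number Re = ρVD/μ = 919 · 3.297 · 0.197 / 0.321 = 1860.
Re < 2300 → laminar flow, so f = 64/Re = 64/1860 = 0.03442 (the turbulent correlation is not needed).
Darcy-Weisbach: ΔP = f(L/D)(ρV²/2) = 0.03442·(150/0.197)·(919·3.297²/2) = 0.03442·761.4·4995 = 1.309e+05 Pa.
ΔP = 1.309e+05 Pa = 1.31 bar.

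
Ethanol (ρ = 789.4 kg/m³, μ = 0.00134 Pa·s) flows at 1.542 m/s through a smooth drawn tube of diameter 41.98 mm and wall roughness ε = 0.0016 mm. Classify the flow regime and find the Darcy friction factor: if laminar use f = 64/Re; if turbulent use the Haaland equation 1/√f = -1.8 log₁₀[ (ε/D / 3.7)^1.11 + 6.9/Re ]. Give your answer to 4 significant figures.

f ≈ 0.02212

Re = ρVD/μ = 789.4·1.542·0.04198/0.00134 = 3.813e+04.
Re > 4000 → turbulent. ε/D = 1.6e-06/0.04198 = 3.81e-05; Haaland: 1/√f = -1.8 log₁₀[2.91e-06 + 0.000181] = 6.724, so f = 0.02212.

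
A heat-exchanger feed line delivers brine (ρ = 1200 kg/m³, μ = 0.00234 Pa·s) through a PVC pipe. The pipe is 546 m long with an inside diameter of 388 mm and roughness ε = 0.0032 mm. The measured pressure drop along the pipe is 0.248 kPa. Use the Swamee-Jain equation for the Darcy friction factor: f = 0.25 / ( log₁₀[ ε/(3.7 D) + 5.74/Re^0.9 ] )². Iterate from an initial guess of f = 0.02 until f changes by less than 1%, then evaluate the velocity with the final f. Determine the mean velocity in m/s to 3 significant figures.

Rearranging Darcy-Weisbach: V = √(2·ΔP·D/(f·L·ρ)). With ε/D = 3.2e-06/0.388 = 8.25e-06, iterate starting from f = 0.02:
  f = 0.02 → V = √(2·248·0.388/(0.02·546·1200)) = 0.1212 m/s; Re = ρVD/μ = 2.411e+04; f → 0.02467
  f = 0.02467 → V = 0.1091 m/s; Re = 2.171e+04; f → 0.02531
  f = 0.02531 → V = 0.1077 m/s; Re = 2.143e+04; f → 0.02539
Converged (Δf/f < 1%). With the final f = 0.02539: V = √(2·248·0.388/(0.02539·546·1200)) = 0.1076 m/s.

V ≈ 0.108 m/s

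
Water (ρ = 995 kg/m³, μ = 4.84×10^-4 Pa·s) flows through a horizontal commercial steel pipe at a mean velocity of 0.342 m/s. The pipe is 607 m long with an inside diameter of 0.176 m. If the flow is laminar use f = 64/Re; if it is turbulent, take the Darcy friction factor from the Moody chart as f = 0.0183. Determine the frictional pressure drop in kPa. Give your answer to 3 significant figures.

ΔP ≈ 3.67 kPa

Reynolds number Re = ρVD/μ = 995 · 0.342 · 0.176 / 0.000484 = 1.237e+05.
Re > 4000 → turbulent; use the Moody-chart value f = 0.0183.
Darcy-Weisbach: ΔP = f(L/D)(ρV²/2) = 0.0183·(607/0.176)·(995·0.342²/2) = 0.0183·3449·58.19 = 3673 Pa.
ΔP = 3673 Pa = 3.67 kPa.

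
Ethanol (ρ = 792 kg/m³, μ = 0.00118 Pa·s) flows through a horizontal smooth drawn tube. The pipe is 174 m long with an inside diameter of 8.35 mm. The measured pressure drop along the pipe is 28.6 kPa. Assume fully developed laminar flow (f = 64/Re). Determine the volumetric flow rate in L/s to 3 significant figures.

Q ≈ 0.0166 L/s

For laminar flow, f = 64/Re with Re = ρVD/μ, so Darcy-Weisbach reduces to ΔP = 32μLV/D². Solving for V: V = ΔP·D²/(32μL) = 2.86e+04·(0.00835)²/(32·0.00118·174) = 0.3035 m/s.
Check: Re = ρVD/μ = 792·0.3035·0.00835/0.00118 = 1701 < 2300, so the laminar assumption holds.
Q = V·A = 0.3035·(π/4·0.00835²) = 1.662e-05 m³/s = 0.0166 L/s.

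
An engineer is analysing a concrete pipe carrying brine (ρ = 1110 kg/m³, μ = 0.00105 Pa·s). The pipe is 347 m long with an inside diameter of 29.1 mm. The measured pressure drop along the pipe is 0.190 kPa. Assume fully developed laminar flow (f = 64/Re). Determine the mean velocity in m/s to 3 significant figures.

For laminar flow, f = 64/Re with Re = ρVD/μ, so Darcy-Weisbach reduces to ΔP = 32μLV/D². Solving for V: V = ΔP·D²/(32μL) = 190·(0.0291)²/(32·0.00105·347) = 0.0138 m/s.
Check: Re = ρVD/μ = 1110·0.0138·0.0291/0.00105 = 424.5 < 2300, so the laminar assumption holds.

V ≈ 0.0138 m/s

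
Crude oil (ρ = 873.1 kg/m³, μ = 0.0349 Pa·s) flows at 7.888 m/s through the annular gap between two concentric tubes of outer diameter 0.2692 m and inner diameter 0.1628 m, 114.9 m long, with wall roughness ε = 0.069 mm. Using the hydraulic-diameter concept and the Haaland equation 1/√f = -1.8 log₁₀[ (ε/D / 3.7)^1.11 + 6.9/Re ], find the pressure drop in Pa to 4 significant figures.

Hydraulic diameter D_h = 4A/P = D_o - D_i = 0.2692 - 0.1628 = 0.1064 m.
Re = ρVD_h/μ = 873.1·7.888·0.1064/0.0349 = 2.1e+04.
ε/D_h = 6.9e-05/0.1064 = 0.000648; Haaland gives 1/√f = -1.8 log₁₀[6.77e-05+0.000329] = 6.124, so f = 0.02667.
ΔP = f(L/D_h)(ρV²/2) = 0.02667·114.9/0.1064·2.716e+04 = 7.822e+05 Pa.

ΔP ≈ 782200 Pa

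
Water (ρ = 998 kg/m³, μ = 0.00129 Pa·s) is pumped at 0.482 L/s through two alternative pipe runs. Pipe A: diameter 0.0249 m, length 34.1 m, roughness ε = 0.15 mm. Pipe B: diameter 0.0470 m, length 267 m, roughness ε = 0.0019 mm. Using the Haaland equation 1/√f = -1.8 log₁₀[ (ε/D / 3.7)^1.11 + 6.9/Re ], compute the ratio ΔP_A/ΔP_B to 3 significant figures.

Pipe A: V = Q/A = 0.000482/0.000487 = 0.9898 m/s; Re = 1.907e+04; ε/D = 0.00602; Haaland → f = 0.03586; ΔP_A = f(L/D)(ρV²/2) = 2.401e+04 Pa.
Pipe B: V = Q/A = 0.000482/0.001735 = 0.2778 m/s; Re = 1.01e+04; ε/D = 4.04e-05; Haaland → f = 0.03084; ΔP_B = f(L/D)(ρV²/2) = 6747 Pa.
ΔP_A/ΔP_B = 2.401e+04/6747 = 3.56.

ΔP_A/ΔP_B ≈ 3.56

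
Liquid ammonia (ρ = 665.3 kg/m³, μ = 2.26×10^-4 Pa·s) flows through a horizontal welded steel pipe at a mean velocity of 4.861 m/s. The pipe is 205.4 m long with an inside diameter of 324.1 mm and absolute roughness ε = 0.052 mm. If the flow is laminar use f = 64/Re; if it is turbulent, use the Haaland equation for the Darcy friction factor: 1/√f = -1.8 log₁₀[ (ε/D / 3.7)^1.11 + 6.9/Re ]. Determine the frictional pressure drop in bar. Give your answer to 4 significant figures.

ΔP ≈ 0.6673 bar

Reynolds number Re = ρVD/μ = 665.3 · 4.861 · 0.3241 / 0.000226 = 4.638e+06.
Re > 4000 → turbulent. Relative roughness ε/D = 5.2e-05/0.3241 = 0.00016. Haaland: 1/√f = -1.8 log₁₀[(0.00016/3.7)^1.11 + 6.9/4.638e+06] = -1.8 log₁₀[1.44e-05 + 1.49e-06] = 8.64, so f = 0.0134.
Darcy-Weisbach: ΔP = f(L/D)(ρV²/2) = 0.0134·(205.4/0.3241)·(665.3·4.861²/2) = 0.0134·633.8·7860 = 6.673e+04 Pa.
ΔP = 6.673e+04 Pa = 0.6673 bar.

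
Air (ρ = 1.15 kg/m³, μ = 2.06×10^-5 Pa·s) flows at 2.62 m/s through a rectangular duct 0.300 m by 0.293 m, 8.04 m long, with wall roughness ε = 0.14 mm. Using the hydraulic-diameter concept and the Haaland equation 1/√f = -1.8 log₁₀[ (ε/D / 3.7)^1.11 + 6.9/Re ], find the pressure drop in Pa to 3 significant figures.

ΔP ≈ 2.43 Pa

Hydraulic diameter D_h = 4A/P = 4·(0.3·0.293)/(2·(0.3+0.293)) = 0.3516/1.186 = 0.2965 m.
Re = ρVD_h/μ = 1.15·2.62·0.2965/2.06e-05 = 4.336e+04.
ε/D_h = 0.00014/0.2965 = 0.000472; Haaland gives 1/√f = -1.8 log₁₀[4.76e-05+0.000159] = 6.632, so f = 0.02273.
ΔP = f(L/D_h)(ρV²/2) = 0.02273·8.04/0.2965·3.947 = 2.434 Pa.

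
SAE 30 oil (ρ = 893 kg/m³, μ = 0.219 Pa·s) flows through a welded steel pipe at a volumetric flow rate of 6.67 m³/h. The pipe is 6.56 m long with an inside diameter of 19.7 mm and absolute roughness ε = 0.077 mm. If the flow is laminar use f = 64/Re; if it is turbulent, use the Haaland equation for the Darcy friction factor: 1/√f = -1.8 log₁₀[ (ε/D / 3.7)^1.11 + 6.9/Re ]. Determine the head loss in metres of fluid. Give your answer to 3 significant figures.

h_f ≈ 82.2 m

Q = 6.67 m³/h = 6.67/3600 = 0.001853 m³/s.
Cross-sectional area A = πD²/4 = π(0.0197)²/4 = 0.0003048 m²; mean velocity V = Q/A = 0.001853/0.0003048 = 6.079 m/s.
Reynolds number Re = ρVD/μ = 893 · 6.079 · 0.0197 / 0.219 = 488.3.
Re < 2300 → laminar flow, so f = 64/Re = 64/488.3 = 0.1311 (the turbulent correlation is not needed).
Darcy-Weisbach: ΔP = f(L/D)(ρV²/2) = 0.1311·(6.56/0.0197)·(893·6.079²/2) = 0.1311·333·1.65e+04 = 7.201e+05 Pa.
Head loss h_f = ΔP/(ρg) = 7.201e+05/(893·9.81) = 82.2 m.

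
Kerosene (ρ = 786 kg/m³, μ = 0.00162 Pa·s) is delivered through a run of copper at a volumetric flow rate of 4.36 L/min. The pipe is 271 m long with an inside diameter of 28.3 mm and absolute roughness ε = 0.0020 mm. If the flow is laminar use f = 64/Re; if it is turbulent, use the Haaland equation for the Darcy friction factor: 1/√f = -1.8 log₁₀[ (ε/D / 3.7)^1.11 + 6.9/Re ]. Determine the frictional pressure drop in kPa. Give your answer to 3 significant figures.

Q = 4.36 L/min = 4.36/60000 = 7.267e-05 m³/s.
Cross-sectional area A = πD²/4 = π(0.0283)²/4 = 0.000629 m²; mean velocity V = Q/A = 7.267e-05/0.000629 = 0.1155 m/s.
Reynolds number Re = ρVD/μ = 786 · 0.1155 · 0.0283 / 0.00162 = 1586.
Re < 2300 → laminar flow, so f = 64/Re = 64/1586 = 0.04035 (the turbulent correlation is not needed).
Darcy-Weisbach: ΔP = f(L/D)(ρV²/2) = 0.04035·(271/0.0283)·(786·0.1155²/2) = 0.04035·9576·5.245 = 2026 Pa.
ΔP = 2026 Pa = 2.03 kPa.

ΔP ≈ 2.03 kPa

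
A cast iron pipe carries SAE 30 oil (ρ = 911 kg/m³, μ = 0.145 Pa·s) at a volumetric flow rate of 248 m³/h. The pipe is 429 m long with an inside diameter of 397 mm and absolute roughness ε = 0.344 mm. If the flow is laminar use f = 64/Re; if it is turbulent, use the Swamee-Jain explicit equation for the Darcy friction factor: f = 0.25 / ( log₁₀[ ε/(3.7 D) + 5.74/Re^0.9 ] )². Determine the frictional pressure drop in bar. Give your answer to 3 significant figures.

ΔP ≈ 0.0703 bar

Q = 248 m³/h = 248/3600 = 0.06889 m³/s.
Cross-sectional area A = πD²/4 = π(0.397)²/4 = 0.1238 m²; mean velocity V = Q/A = 0.06889/0.1238 = 0.5565 m/s.
Reynolds number Re = ρVD/μ = 911 · 0.5565 · 0.397 / 0.145 = 1388.
Re < 2300 → laminar flow, so f = 64/Re = 64/1388 = 0.04611 (the turbulent correlation is not needed).
Darcy-Weisbach: ΔP = f(L/D)(ρV²/2) = 0.04611·(429/0.397)·(911·0.5565²/2) = 0.04611·1081·141.1 = 7029 Pa.
ΔP = 7029 Pa = 0.0703 bar.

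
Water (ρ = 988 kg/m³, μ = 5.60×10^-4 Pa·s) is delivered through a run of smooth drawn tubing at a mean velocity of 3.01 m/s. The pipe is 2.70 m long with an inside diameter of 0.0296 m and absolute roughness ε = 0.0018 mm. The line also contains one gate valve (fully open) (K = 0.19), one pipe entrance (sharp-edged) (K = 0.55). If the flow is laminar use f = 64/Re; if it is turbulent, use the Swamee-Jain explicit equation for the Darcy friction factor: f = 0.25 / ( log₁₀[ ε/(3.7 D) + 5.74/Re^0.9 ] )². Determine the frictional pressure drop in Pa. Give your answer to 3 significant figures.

ΔP ≈ 10200 Pa

Reynolds number Re = ρVD/μ = 988 · 3.01 · 0.0296 / 0.00056 = 1.572e+05.
Re > 4000 → turbulent. Relative roughness ε/D = 1.8e-06/0.0296 = 6.08e-05. Swamee-Jain: f = 0.25/(log₁₀[6.08e-05/3.7 + 5.74/1.572e+05^0.9])² = 0.25/(log₁₀[1.64e-05 + 0.000121])² = 0.25/(-3.862)² = 0.01676.
Total minor-loss coefficient ΣK = 1·0.19 + 1·0.55 = 0.74.
ΔP = [f·L/D + ΣK]·(ρV²/2) = [0.01676·2.7/0.0296 + 0.74]·(988·3.01²/2) = [1.529 + 0.74]·4476 = 1.015e+04 Pa.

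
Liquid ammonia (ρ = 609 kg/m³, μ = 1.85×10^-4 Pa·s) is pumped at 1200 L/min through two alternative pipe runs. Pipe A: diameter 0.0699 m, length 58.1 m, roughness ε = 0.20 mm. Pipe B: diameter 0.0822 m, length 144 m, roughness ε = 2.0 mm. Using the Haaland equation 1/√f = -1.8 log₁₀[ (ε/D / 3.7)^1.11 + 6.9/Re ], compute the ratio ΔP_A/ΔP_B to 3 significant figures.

Pipe A: V = Q/A = 0.02/0.003837 = 5.212 m/s; Re = 1.199e+06; ε/D = 0.00286; Haaland → f = 0.02598; ΔP_A = f(L/D)(ρV²/2) = 1.786e+05 Pa.
Pipe B: V = Q/A = 0.02/0.005307 = 3.769 m/s; Re = 1.02e+06; ε/D = 0.0243; Haaland → f = 0.05265; ΔP_B = f(L/D)(ρV²/2) = 3.989e+05 Pa.
ΔP_A/ΔP_B = 1.786e+05/3.989e+05 = 0.448.

ΔP_A/ΔP_B ≈ 0.448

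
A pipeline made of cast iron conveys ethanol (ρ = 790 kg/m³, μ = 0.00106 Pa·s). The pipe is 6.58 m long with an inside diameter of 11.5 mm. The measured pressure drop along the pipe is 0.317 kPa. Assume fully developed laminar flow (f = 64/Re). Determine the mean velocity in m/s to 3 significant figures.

For laminar flow, f = 64/Re with Re = ρVD/μ, so Darcy-Weisbach reduces to ΔP = 32μLV/D². Solving for V: V = ΔP·D²/(32μL) = 317·(0.0115)²/(32·0.00106·6.58) = 0.1878 m/s.
Check: Re = ρVD/μ = 790·0.1878·0.0115/0.00106 = 1610 < 2300, so the laminar assumption holds.

V ≈ 0.188 m/s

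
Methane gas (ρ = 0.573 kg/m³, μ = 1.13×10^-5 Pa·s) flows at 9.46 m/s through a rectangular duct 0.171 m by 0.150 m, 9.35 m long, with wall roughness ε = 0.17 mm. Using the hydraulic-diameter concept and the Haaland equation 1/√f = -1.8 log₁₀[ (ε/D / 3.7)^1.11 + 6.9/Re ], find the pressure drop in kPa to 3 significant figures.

Hydraulic diameter D_h = 4A/P = 4·(0.171·0.15)/(2·(0.171+0.15)) = 0.1026/0.642 = 0.1598 m.
Re = ρVD_h/μ = 0.573·9.46·0.1598/1.13e-05 = 7.666e+04.
ε/D_h = 0.00017/0.1598 = 0.00106; Haaland gives 1/√f = -1.8 log₁₀[0.000117+9e-05] = 6.63, so f = 0.02275.
ΔP = f(L/D_h)(ρV²/2) = 0.02275·9.35/0.1598·25.64 = 34.12 Pa.
ΔP = 0.0341 kPa.

ΔP ≈ 0.0341 kPa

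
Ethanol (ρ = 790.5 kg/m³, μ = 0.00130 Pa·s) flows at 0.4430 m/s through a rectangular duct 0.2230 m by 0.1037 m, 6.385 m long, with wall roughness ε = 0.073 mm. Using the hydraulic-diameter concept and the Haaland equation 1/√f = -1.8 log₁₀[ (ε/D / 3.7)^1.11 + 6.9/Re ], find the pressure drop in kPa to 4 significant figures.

ΔP ≈ 0.08186 kPa

Hydraulic diameter D_h = 4A/P = 4·(0.223·0.1037)/(2·(0.223+0.1037)) = 0.0925/0.6534 = 0.1416 m.
Re = ρVD_h/μ = 790.5·0.443·0.1416/0.0013 = 3.814e+04.
ε/D_h = 7.3e-05/0.1416 = 0.000516; Haaland gives 1/√f = -1.8 log₁₀[5.25e-05+0.000181] = 6.537, so f = 0.0234.
ΔP = f(L/D_h)(ρV²/2) = 0.0234·6.385/0.1416·77.57 = 81.86 Pa.
ΔP = 0.08186 kPa.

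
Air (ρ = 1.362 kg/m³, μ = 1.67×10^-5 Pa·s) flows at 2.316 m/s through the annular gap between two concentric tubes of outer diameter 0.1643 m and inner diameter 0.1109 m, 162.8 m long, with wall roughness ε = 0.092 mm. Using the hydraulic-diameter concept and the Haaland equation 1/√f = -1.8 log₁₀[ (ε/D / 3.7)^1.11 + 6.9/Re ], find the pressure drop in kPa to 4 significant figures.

ΔP ≈ 0.3687 kPa

Hydraulic diameter D_h = 4A/P = D_o - D_i = 0.1643 - 0.1109 = 0.0534 m.
Re = ρVD_h/μ = 1.362·2.316·0.0534/1.67e-05 = 1.009e+04.
ε/D_h = 9.2e-05/0.0534 = 0.00172; Haaland gives 1/√f = -1.8 log₁₀[0.0002+0.000684] = 5.496, so f = 0.0331.
ΔP = f(L/D_h)(ρV²/2) = 0.0331·162.8/0.0534·3.653 = 368.7 Pa.
ΔP = 0.3687 kPa.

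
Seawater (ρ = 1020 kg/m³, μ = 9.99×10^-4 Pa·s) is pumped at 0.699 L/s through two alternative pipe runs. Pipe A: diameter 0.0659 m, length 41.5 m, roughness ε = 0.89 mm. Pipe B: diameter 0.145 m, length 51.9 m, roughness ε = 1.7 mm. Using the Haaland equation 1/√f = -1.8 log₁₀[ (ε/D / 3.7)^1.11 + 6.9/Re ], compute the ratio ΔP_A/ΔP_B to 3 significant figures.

ΔP_A/ΔP_B ≈ 39.6

Pipe A: V = Q/A = 0.000699/0.003411 = 0.2049 m/s; Re = 1.379e+04; ε/D = 0.0135; Haaland → f = 0.0454; ΔP_A = f(L/D)(ρV²/2) = 612.3 Pa.
Pipe B: V = Q/A = 0.000699/0.01651 = 0.04233 m/s; Re = 6267; ε/D = 0.0117; Haaland → f = 0.04726; ΔP_B = f(L/D)(ρV²/2) = 15.46 Pa.
ΔP_A/ΔP_B = 612.3/15.46 = 39.6.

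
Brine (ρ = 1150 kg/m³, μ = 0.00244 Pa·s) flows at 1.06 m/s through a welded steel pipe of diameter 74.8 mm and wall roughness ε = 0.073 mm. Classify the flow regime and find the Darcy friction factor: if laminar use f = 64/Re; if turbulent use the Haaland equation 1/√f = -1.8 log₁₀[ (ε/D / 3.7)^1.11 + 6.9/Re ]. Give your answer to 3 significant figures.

Re = ρVD/μ = 1150·1.06·0.0748/0.00244 = 3.737e+04.
Re > 4000 → turbulent. ε/D = 7.3e-05/0.0748 = 0.000976; Haaland: 1/√f = -1.8 log₁₀[0.000107 + 0.000185] = 6.364, so f = 0.02469.

f ≈ 0.0247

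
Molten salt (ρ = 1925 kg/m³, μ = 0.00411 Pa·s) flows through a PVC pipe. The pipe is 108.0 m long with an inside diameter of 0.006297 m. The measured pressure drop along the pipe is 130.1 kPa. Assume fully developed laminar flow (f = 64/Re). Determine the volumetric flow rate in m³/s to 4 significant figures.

Q ≈ 1.131×10^-5 m³/s

For laminar flow, f = 64/Re with Re = ρVD/μ, so Darcy-Weisbach reduces to ΔP = 32μLV/D². Solving for V: V = ΔP·D²/(32μL) = 1.301e+05·(0.006297)²/(32·0.00411·108) = 0.3632 m/s.
Check: Re = ρVD/μ = 1925·0.3632·0.006297/0.00411 = 1071 < 2300, so the laminar assumption holds.
Q = V·A = 0.3632·(π/4·0.006297²) = 1.131e-05 m³/s = 1.131×10^-5 m³/s.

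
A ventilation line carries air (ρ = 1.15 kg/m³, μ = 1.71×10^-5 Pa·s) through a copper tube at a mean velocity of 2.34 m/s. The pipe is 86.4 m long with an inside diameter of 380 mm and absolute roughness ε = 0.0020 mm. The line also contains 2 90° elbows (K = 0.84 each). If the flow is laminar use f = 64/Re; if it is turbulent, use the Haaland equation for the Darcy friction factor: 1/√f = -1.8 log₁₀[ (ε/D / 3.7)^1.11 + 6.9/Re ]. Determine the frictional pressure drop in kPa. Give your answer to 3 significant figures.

Reynolds number Re = ρVD/μ = 1.15 · 2.34 · 0.38 / 1.71e-05 = 5.98e+04.
Re > 4000 → turbulent. Relative roughness ε/D = 2e-06/0.38 = 5.26e-06. Haaland: 1/√f = -1.8 log₁₀[(5.26e-06/3.7)^1.11 + 6.9/5.98e+04] = -1.8 log₁₀[3.24e-07 + 0.000115] = 7.086, so f = 0.01992.
Total minor-loss coefficient ΣK = 2·0.84 = 1.68.
ΔP = [f·L/D + ΣK]·(ρV²/2) = [0.01992·86.4/0.38 + 1.68]·(1.15·2.34²/2) = [4.528 + 1.68]·3.148 = 19.55 Pa.
ΔP = 19.55 Pa = 0.0195 kPa.

ΔP ≈ 0.0195 kPa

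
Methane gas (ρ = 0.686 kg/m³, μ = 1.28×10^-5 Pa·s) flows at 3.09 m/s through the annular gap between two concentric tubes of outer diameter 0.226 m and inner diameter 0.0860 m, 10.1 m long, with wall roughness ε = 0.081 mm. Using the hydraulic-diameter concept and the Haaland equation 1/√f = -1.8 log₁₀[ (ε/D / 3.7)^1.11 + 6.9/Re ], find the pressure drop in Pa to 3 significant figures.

ΔP ≈ 6.14 Pa

Hydraulic diameter D_h = 4A/P = D_o - D_i = 0.226 - 0.086 = 0.14 m.
Re = ρVD_h/μ = 0.686·3.09·0.14/1.28e-05 = 2.318e+04.
ε/D_h = 8.1e-05/0.14 = 0.000579; Haaland gives 1/√f = -1.8 log₁₀[5.96e-05+0.000298] = 6.205, so f = 0.02598.
ΔP = f(L/D_h)(ρV²/2) = 0.02598·10.1/0.14·3.275 = 6.137 Pa.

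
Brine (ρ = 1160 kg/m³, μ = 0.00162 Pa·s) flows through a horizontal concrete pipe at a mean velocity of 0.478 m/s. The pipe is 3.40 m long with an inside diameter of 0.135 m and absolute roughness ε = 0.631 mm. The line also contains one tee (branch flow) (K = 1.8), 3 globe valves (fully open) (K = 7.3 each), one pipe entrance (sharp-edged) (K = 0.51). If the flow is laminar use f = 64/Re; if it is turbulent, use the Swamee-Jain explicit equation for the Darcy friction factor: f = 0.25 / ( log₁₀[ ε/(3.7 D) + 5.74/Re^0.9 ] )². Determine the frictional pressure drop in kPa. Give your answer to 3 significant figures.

Reynolds number Re = ρVD/μ = 1160 · 0.478 · 0.135 / 0.00162 = 4.621e+04.
Re > 4000 → turbulent. Relative roughness ε/D = 0.000631/0.135 = 0.00467. Swamee-Jain: f = 0.25/(log₁₀[0.00467/3.7 + 5.74/4.621e+04^0.9])² = 0.25/(log₁₀[0.00126 + 0.000364])² = 0.25/(-2.789)² = 0.03215.
Total minor-loss coefficient ΣK = 1·1.8 + 3·7.3 + 1·0.51 = 24.2.
ΔP = [f·L/D + ΣK]·(ρV²/2) = [0.03215·3.4/0.135 + 24.2]·(1160·0.478²/2) = [0.8097 + 24.2]·132.5 = 3316 Pa.
ΔP = 3316 Pa = 3.32 kPa.

ΔP ≈ 3.32 kPa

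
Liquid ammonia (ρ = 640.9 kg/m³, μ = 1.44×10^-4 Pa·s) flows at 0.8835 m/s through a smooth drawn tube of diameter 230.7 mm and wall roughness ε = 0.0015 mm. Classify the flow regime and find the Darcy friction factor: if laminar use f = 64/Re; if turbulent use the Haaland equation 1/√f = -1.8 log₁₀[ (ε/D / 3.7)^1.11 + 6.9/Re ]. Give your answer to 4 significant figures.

f ≈ 0.01188

Re = ρVD/μ = 640.9·0.8835·0.2307/0.000144 = 9.072e+05.
Re > 4000 → turbulent. ε/D = 1.5e-06/0.2307 = 6.5e-06; Haaland: 1/√f = -1.8 log₁₀[4.09e-07 + 7.61e-06] = 9.173, so f = 0.01188.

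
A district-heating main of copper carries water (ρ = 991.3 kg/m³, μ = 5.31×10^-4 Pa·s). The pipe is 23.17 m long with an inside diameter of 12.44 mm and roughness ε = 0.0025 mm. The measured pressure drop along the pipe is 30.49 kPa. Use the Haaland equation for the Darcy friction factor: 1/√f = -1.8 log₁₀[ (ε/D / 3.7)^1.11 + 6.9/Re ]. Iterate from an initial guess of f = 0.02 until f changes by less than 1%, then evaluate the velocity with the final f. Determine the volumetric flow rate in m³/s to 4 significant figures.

Rearranging Darcy-Weisbach: V = √(2·ΔP·D/(f·L·ρ)). With ε/D = 2.5e-06/0.01244 = 0.000201, iterate starting from f = 0.02:
  f = 0.02 → V = √(2·3.049e+04·0.01244/(0.02·23.17·991.3)) = 1.285 m/s; Re = ρVD/μ = 2.984e+04; f → 0.02378
  f = 0.02378 → V = 1.179 m/s; Re = 2.737e+04; f → 0.02425
  f = 0.02425 → V = 1.167 m/s; Re = 2.71e+04; f → 0.0243
Converged (Δf/f < 1%). With the final f = 0.0243: V = √(2·3.049e+04·0.01244/(0.0243·23.17·991.3)) = 1.166 m/s.
Q = V·A = 1.166·(π/4·0.01244²) = 0.0001417 m³/s = 1.417×10^-4 m³/s.

Q ≈ 1.417×10^-4 m³/s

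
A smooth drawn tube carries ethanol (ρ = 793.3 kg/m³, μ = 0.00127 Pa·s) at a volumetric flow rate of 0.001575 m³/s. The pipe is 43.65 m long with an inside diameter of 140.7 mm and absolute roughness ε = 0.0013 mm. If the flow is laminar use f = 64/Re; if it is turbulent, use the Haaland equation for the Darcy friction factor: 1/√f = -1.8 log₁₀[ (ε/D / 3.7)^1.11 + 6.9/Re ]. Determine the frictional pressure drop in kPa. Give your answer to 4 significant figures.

Cross-sectional area A = πD²/4 = π(0.1407)²/4 = 0.01555 m²; mean velocity V = Q/A = 0.001575/0.01555 = 0.1013 m/s.
Reynolds number Re = ρVD/μ = 793.3 · 0.1013 · 0.1407 / 0.00127 = 8903.
Re > 4000 → turbulent. Relative roughness ε/D = 1.3e-06/0.1407 = 9.24e-06. Haaland: 1/√f = -1.8 log₁₀[(9.24e-06/3.7)^1.11 + 6.9/8903] = -1.8 log₁₀[6.04e-07 + 0.000775] = 5.599, so f = 0.0319.
Darcy-Weisbach: ΔP = f(L/D)(ρV²/2) = 0.0319·(43.65/0.1407)·(793.3·0.1013²/2) = 0.0319·310.2·4.07 = 40.28 Pa.
ΔP = 40.28 Pa = 0.04028 kPa.

ΔP ≈ 0.04028 kPa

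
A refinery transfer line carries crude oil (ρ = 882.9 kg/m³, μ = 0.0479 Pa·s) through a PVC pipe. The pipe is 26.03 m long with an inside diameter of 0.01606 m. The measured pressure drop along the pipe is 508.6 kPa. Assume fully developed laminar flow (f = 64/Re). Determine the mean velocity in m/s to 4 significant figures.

For laminar flow, f = 64/Re with Re = ρVD/μ, so Darcy-Weisbach reduces to ΔP = 32μLV/D². Solving for V: V = ΔP·D²/(32μL) = 5.086e+05·(0.01606)²/(32·0.0479·26.03) = 3.288 m/s.
Check: Re = ρVD/μ = 882.9·3.288·0.01606/0.0479 = 973.3 < 2300, so the laminar assumption holds.

V ≈ 3.288 m/s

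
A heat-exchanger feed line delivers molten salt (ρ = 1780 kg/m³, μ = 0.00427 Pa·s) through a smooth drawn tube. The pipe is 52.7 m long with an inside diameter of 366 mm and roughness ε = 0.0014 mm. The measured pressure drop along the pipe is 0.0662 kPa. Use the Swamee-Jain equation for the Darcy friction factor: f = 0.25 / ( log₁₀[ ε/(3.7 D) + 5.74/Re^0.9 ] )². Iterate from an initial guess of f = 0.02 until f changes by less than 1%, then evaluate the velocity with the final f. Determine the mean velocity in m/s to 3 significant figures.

V ≈ 0.143 m/s

Rearranging Darcy-Weisbach: V = √(2·ΔP·D/(f·L·ρ)). With ε/D = 1.4e-06/0.366 = 3.83e-06, iterate starting from f = 0.02:
  f = 0.02 → V = √(2·66.2·0.366/(0.02·52.7·1780)) = 0.1607 m/s; Re = ρVD/μ = 2.452e+04; f → 0.02455
  f = 0.02455 → V = 0.1451 m/s; Re = 2.213e+04; f → 0.02518
  f = 0.02518 → V = 0.1432 m/s; Re = 2.185e+04; f → 0.02526
Converged (Δf/f < 1%). With the final f = 0.02526: V = √(2·66.2·0.366/(0.02526·52.7·1780)) = 0.143 m/s.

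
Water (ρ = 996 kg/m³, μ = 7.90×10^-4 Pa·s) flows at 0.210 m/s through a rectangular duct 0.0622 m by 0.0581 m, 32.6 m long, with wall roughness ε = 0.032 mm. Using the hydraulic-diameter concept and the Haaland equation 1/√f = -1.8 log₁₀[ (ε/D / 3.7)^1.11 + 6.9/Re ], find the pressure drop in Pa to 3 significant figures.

Hydraulic diameter D_h = 4A/P = 4·(0.0622·0.0581)/(2·(0.0622+0.0581)) = 0.01446/0.2406 = 0.06008 m.
Re = ρVD_h/μ = 996·0.21·0.06008/0.00079 = 1.591e+04.
ε/D_h = 3.2e-05/0.06008 = 0.000533; Haaland gives 1/√f = -1.8 log₁₀[5.44e-05+0.000434] = 5.961, so f = 0.02815.
ΔP = f(L/D_h)(ρV²/2) = 0.02815·32.6/0.06008·21.96 = 335.4 Pa.

ΔP ≈ 335 Pa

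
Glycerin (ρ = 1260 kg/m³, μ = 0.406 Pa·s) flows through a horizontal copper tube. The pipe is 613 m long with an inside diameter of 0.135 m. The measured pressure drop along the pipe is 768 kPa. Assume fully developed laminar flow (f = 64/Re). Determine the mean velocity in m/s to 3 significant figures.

V ≈ 1.76 m/s

For laminar flow, f = 64/Re with Re = ρVD/μ, so Darcy-Weisbach reduces to ΔP = 32μLV/D². Solving for V: V = ΔP·D²/(32μL) = 7.68e+05·(0.135)²/(32·0.406·613) = 1.757 m/s.
Check: Re = ρVD/μ = 1260·1.757·0.135/0.406 = 736.3 < 2300, so the laminar assumption holds.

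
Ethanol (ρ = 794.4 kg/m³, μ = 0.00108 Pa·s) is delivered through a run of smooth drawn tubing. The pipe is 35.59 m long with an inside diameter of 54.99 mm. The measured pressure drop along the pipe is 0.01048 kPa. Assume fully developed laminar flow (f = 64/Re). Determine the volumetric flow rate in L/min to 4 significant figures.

Q ≈ 3.671 L/min

For laminar flow, f = 64/Re with Re = ρVD/μ, so Darcy-Weisbach reduces to ΔP = 32μLV/D². Solving for V: V = ΔP·D²/(32μL) = 10.48·(0.05499)²/(32·0.00108·35.59) = 0.02576 m/s.
Check: Re = ρVD/μ = 794.4·0.02576·0.05499/0.00108 = 1042 < 2300, so the laminar assumption holds.
Q = V·A = 0.02576·(π/4·0.05499²) = 6.119e-05 m³/s = 3.671 L/min.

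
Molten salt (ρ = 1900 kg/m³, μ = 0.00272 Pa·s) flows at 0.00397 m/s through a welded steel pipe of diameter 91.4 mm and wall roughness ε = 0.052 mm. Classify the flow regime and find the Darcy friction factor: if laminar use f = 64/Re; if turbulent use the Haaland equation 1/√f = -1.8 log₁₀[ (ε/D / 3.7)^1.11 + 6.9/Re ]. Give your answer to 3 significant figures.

f ≈ 0.252

Re = ρVD/μ = 1900·0.00397·0.0914/0.00272 = 253.5.
Re < 2300 → laminar, so f = 64/Re = 0.2525 (roughness is irrelevant in laminar flow).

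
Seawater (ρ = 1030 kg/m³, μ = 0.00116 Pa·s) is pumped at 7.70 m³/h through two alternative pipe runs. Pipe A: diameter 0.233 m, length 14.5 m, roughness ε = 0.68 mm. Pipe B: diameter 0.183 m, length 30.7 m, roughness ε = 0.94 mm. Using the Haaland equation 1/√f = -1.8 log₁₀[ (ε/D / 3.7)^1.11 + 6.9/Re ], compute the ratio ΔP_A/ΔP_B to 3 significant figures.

Pipe A: V = Q/A = 0.002139/0.04264 = 0.05016 m/s; Re = 1.038e+04; ε/D = 0.00292; Haaland → f = 0.03453; ΔP_A = f(L/D)(ρV²/2) = 2.785 Pa.
Pipe B: V = Q/A = 0.002139/0.0263 = 0.08132 m/s; Re = 1.321e+04; ε/D = 0.00514; Haaland → f = 0.03614; ΔP_B = f(L/D)(ρV²/2) = 20.65 Pa.
ΔP_A/ΔP_B = 2.785/20.65 = 0.135.

ΔP_A/ΔP_B ≈ 0.135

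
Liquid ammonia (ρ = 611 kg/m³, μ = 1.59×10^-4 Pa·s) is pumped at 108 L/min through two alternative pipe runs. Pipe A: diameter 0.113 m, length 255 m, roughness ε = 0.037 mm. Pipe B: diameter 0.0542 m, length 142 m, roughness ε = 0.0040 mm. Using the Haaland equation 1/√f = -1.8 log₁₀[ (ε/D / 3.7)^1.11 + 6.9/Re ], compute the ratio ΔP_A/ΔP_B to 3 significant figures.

ΔP_A/ΔP_B ≈ 0.0552

Pipe A: V = Q/A = 0.0018/0.01003 = 0.1795 m/s; Re = 7.794e+04; ε/D = 0.000327; Haaland → f = 0.02009; ΔP_A = f(L/D)(ρV²/2) = 446.1 Pa.
Pipe B: V = Q/A = 0.0018/0.002307 = 0.7802 m/s; Re = 1.625e+05; ε/D = 7.38e-05; Haaland → f = 0.01658; ΔP_B = f(L/D)(ρV²/2) = 8079 Pa.
ΔP_A/ΔP_B = 446.1/8079 = 0.0552.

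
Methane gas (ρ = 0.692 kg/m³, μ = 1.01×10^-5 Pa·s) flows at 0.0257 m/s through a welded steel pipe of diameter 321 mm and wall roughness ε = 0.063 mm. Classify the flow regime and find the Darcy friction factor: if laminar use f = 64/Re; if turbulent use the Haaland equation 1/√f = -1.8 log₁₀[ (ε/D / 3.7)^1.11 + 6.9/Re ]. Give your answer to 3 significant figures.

f ≈ 0.113

Re = ρVD/μ = 0.692·0.0257·0.321/1.01e-05 = 565.2.
Re < 2300 → laminar, so f = 64/Re = 0.1132 (roughness is irrelevant in laminar flow).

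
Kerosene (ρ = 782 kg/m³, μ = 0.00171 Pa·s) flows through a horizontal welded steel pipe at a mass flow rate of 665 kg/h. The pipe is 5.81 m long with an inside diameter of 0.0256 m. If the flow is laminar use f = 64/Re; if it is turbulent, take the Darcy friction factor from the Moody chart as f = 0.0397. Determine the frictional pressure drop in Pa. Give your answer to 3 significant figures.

ṁ = 665 kg/h = 665/3600 = 0.1847 kg/s.
A = πD²/4 = π(0.0256)²/4 = 0.0005147 m²; mean velocity V = ṁ/(ρA) = 0.1847/(782 · 0.0005147) = 0.4589 m/s.
Reynolds number Re = ρVD/μ = 782 · 0.4589 · 0.0256 / 0.00171 = 5373.
Re > 4000 → turbulent; use the Moody-chart value f = 0.0397.
Darcy-Weisbach: ΔP = f(L/D)(ρV²/2) = 0.0397·(5.81/0.0256)·(782·0.4589²/2) = 0.0397·227·82.35 = 742 Pa.

ΔP ≈ 742 Pa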